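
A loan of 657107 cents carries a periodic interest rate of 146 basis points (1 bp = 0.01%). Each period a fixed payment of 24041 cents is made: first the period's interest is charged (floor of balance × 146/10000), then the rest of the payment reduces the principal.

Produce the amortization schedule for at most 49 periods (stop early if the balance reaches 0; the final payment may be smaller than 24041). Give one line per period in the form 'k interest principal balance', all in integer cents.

1 9593 14448 642659
2 9382 14659 628000
3 9168 14873 613127
4 8951 15090 598037
5 8731 15310 582727
6 8507 15534 567193
7 8281 15760 551433
8 8050 15991 535442
9 7817 16224 519218
10 7580 16461 502757
11 7340 16701 486056
12 7096 16945 469111
13 6849 17192 451919
14 6598 17443 434476
15 6343 17698 416778
16 6084 17957 398821
17 5822 18219 380602
18 5556 18485 362117
19 5286 18755 343362
20 5013 19028 324334
21 4735 19306 305028
22 4453 19588 285440
23 4167 19874 265566
24 3877 20164 245402
25 3582 20459 224943
26 3284 20757 204186
27 2981 21060 183126
28 2673 21368 161758
29 2361 21680 140078
30 2045 21996 118082
31 1723 22318 95764
32 1398 22643 73121
33 1067 22974 50147
34 732 23309 26838
35 391 23650 3188
36 46 3188 0

1. interest=⌊657107·146/10000⌋=9593; principal=24041-9593=14448; balance=657107-14448=642659
2. interest=⌊642659·146/10000⌋=9382; principal=24041-9382=14659; balance=642659-14659=628000
3. interest=⌊628000·146/10000⌋=9168; principal=24041-9168=14873; balance=628000-14873=613127
4. interest=⌊613127·146/10000⌋=8951; principal=24041-8951=15090; balance=613127-15090=598037
5. interest=⌊598037·146/10000⌋=8731; principal=24041-8731=15310; balance=598037-15310=582727
6. interest=⌊582727·146/10000⌋=8507; principal=24041-8507=15534; balance=582727-15534=567193
7. interest=⌊567193·146/10000⌋=8281; principal=24041-8281=15760; balance=567193-15760=551433
8. interest=⌊551433·146/10000⌋=8050; principal=24041-8050=15991; balance=551433-15991=535442
9. interest=⌊535442·146/10000⌋=7817; principal=24041-7817=16224; balance=535442-16224=519218
10. interest=⌊519218·146/10000⌋=7580; principal=24041-7580=16461; balance=519218-16461=502757
11. interest=⌊502757·146/10000⌋=7340; principal=24041-7340=16701; balance=502757-16701=486056
12. interest=⌊486056·146/10000⌋=7096; principal=24041-7096=16945; balance=486056-16945=469111
13. interest=⌊469111·146/10000⌋=6849; principal=24041-6849=17192; balance=469111-17192=451919
14. interest=⌊451919·146/10000⌋=6598; principal=24041-6598=17443; balance=451919-17443=434476
15. interest=⌊434476·146/10000⌋=6343; principal=24041-6343=17698; balance=434476-17698=416778
16. interest=⌊416778·146/10000⌋=6084; principal=24041-6084=17957; balance=416778-17957=398821
17. interest=⌊398821·146/10000⌋=5822; principal=24041-5822=18219; balance=398821-18219=380602
18. interest=⌊380602·146/10000⌋=5556; principal=24041-5556=18485; balance=380602-18485=362117
19. interest=⌊362117·146/10000⌋=5286; principal=24041-5286=18755; balance=362117-18755=343362
20. interest=⌊343362·146/10000⌋=5013; principal=24041-5013=19028; balance=343362-19028=324334
21. interest=⌊324334·146/10000⌋=4735; principal=24041-4735=19306; balance=324334-19306=305028
22. interest=⌊305028·146/10000⌋=4453; principal=24041-4453=19588; balance=305028-19588=285440
23. interest=⌊285440·146/10000⌋=4167; principal=24041-4167=19874; balance=285440-19874=265566
24. interest=⌊265566·146/10000⌋=3877; principal=24041-3877=20164; balance=265566-20164=245402
25. interest=⌊245402·146/10000⌋=3582; principal=24041-3582=20459; balance=245402-20459=224943
26. interest=⌊224943·146/10000⌋=3284; principal=24041-3284=20757; balance=224943-20757=204186
27. interest=⌊204186·146/10000⌋=2981; principal=24041-2981=21060; balance=204186-21060=183126
28. interest=⌊183126·146/10000⌋=2673; principal=24041-2673=21368; balance=183126-21368=161758
29. interest=⌊161758·146/10000⌋=2361; principal=24041-2361=21680; balance=161758-21680=140078
30. interest=⌊140078·146/10000⌋=2045; principal=24041-2045=21996; balance=140078-21996=118082
31. interest=⌊118082·146/10000⌋=1723; principal=24041-1723=22318; balance=118082-22318=95764
32. interest=⌊95764·146/10000⌋=1398; principal=24041-1398=22643; balance=95764-22643=73121
33. interest=⌊73121·146/10000⌋=1067; principal=24041-1067=22974; balance=73121-22974=50147
34. interest=⌊50147·146/10000⌋=732; principal=24041-732=23309; balance=50147-23309=26838
35. interest=⌊26838·146/10000⌋=391; principal=24041-391=23650; balance=26838-23650=3188
36. interest=⌊3188·146/10000⌋=46; principal=min(24041-46,3188)=3188; balance=3188-3188=0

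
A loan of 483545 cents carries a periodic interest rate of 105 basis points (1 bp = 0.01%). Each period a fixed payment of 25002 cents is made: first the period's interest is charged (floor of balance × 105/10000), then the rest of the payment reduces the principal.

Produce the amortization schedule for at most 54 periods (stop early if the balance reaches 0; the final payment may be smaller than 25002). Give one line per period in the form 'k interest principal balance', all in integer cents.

1. interest=⌊483545·105/10000⌋=5077; principal=25002-5077=19925; balance=483545-19925=463620
2. interest=⌊463620·105/10000⌋=4868; principal=25002-4868=20134; balance=463620-20134=443486
3. interest=⌊443486·105/10000⌋=4656; principal=25002-4656=20346; balance=443486-20346=423140
4. interest=⌊423140·105/10000⌋=4442; principal=25002-4442=20560; balance=423140-20560=402580
5. interest=⌊402580·105/10000⌋=4227; principal=25002-4227=20775; balance=402580-20775=381805
6. interest=⌊381805·105/10000⌋=4008; principal=25002-4008=20994; balance=381805-20994=360811
7. interest=⌊360811·105/10000⌋=3788; principal=25002-3788=21214; balance=360811-21214=339597
8. interest=⌊339597·105/10000⌋=3565; principal=25002-3565=21437; balance=339597-21437=318160
9. interest=⌊318160·105/10000⌋=3340; principal=25002-3340=21662; balance=318160-21662=296498
10. interest=⌊296498·105/10000⌋=3113; principal=25002-3113=21889; balance=296498-21889=274609
11. interest=⌊274609·105/10000⌋=2883; principal=25002-2883=22119; balance=274609-22119=252490
12. interest=⌊252490·105/10000⌋=2651; principal=25002-2651=22351; balance=252490-22351=230139
13. interest=⌊230139·105/10000⌋=2416; principal=25002-2416=22586; balance=230139-22586=207553
14. interest=⌊207553·105/10000⌋=2179; principal=25002-2179=22823; balance=207553-22823=184730
15. interest=⌊184730·105/10000⌋=1939; principal=25002-1939=23063; balance=184730-23063=161667
16. interest=⌊161667·105/10000⌋=1697; principal=25002-1697=23305; balance=161667-23305=138362
17. interest=⌊138362·105/10000⌋=1452; principal=25002-1452=23550; balance=138362-23550=114812
18. interest=⌊114812·105/10000⌋=1205; principal=25002-1205=23797; balance=114812-23797=91015
19. interest=⌊91015·105/10000⌋=955; principal=25002-955=24047; balance=91015-24047=66968
20. interest=⌊66968·105/10000⌋=703; principal=25002-703=24299; balance=66968-24299=42669
21. interest=⌊42669·105/10000⌋=448; principal=25002-448=24554; balance=42669-24554=18115
22. interest=⌊18115·105/10000⌋=190; principal=min(25002-190,18115)=18115; balance=18115-18115=0

1 5077 19925 463620
2 4868 20134 443486
3 4656 20346 423140
4 4442 20560 402580
5 4227 20775 381805
6 4008 20994 360811
7 3788 21214 339597
8 3565 21437 318160
9 3340 21662 296498
10 3113 21889 274609
11 2883 22119 252490
12 2651 22351 230139
13 2416 22586 207553
14 2179 22823 184730
15 1939 23063 161667
16 1697 23305 138362
17 1452 23550 114812
18 1205 23797 91015
19 955 24047 66968
20 703 24299 42669
21 448 24554 18115
22 190 18115 0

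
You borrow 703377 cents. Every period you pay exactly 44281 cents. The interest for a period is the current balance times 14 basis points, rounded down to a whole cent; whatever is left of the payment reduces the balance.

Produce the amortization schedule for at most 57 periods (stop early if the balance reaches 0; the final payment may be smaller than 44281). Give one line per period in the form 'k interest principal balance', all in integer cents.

1 984 43297 660080
2 924 43357 616723
3 863 43418 573305
4 802 43479 529826
5 741 43540 486286
6 680 43601 442685
7 619 43662 399023
8 558 43723 355300
9 497 43784 311516
10 436 43845 267671
11 374 43907 223764
12 313 43968 179796
13 251 44030 135766
14 190 44091 91675
15 128 44153 47522
16 66 44215 3307
17 4 3307 0

1. interest=⌊703377·14/10000⌋=984; principal=44281-984=43297; balance=703377-43297=660080
2. interest=⌊660080·14/10000⌋=924; principal=44281-924=43357; balance=660080-43357=616723
3. interest=⌊616723·14/10000⌋=863; principal=44281-863=43418; balance=616723-43418=573305
4. interest=⌊573305·14/10000⌋=802; principal=44281-802=43479; balance=573305-43479=529826
5. interest=⌊529826·14/10000⌋=741; principal=44281-741=43540; balance=529826-43540=486286
6. interest=⌊486286·14/10000⌋=680; principal=44281-680=43601; balance=486286-43601=442685
7. interest=⌊442685·14/10000⌋=619; principal=44281-619=43662; balance=442685-43662=399023
8. interest=⌊399023·14/10000⌋=558; principal=44281-558=43723; balance=399023-43723=355300
9. interest=⌊355300·14/10000⌋=497; principal=44281-497=43784; balance=355300-43784=311516
10. interest=⌊311516·14/10000⌋=436; principal=44281-436=43845; balance=311516-43845=267671
11. interest=⌊267671·14/10000⌋=374; principal=44281-374=43907; balance=267671-43907=223764
12. interest=⌊223764·14/10000⌋=313; principal=44281-313=43968; balance=223764-43968=179796
13. interest=⌊179796·14/10000⌋=251; principal=44281-251=44030; balance=179796-44030=135766
14. interest=⌊135766·14/10000⌋=190; principal=44281-190=44091; balance=135766-44091=91675
15. interest=⌊91675·14/10000⌋=128; principal=44281-128=44153; balance=91675-44153=47522
16. interest=⌊47522·14/10000⌋=66; principal=44281-66=44215; balance=47522-44215=3307
17. interest=⌊3307·14/10000⌋=4; principal=min(44281-4,3307)=3307; balance=3307-3307=0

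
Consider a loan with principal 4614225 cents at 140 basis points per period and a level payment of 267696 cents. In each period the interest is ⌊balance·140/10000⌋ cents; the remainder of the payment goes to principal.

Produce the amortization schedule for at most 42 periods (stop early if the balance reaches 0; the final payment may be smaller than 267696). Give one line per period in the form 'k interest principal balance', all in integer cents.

1 64599 203097 4411128
2 61755 205941 4205187
3 58872 208824 3996363
4 55949 211747 3784616
5 52984 214712 3569904
6 49978 217718 3352186
7 46930 220766 3131420
8 43839 223857 2907563
9 40705 226991 2680572
10 37528 230168 2450404
11 34305 233391 2217013
12 31038 236658 1980355
13 27724 239972 1740383
14 24365 243331 1497052
15 20958 246738 1250314
16 17504 250192 1000122
17 14001 253695 746427
18 10449 257247 489180
19 6848 260848 228332
20 3196 228332 0

1. interest=⌊4614225·140/10000⌋=64599; principal=267696-64599=203097; balance=4614225-203097=4411128
2. interest=⌊4411128·140/10000⌋=61755; principal=267696-61755=205941; balance=4411128-205941=4205187
3. interest=⌊4205187·140/10000⌋=58872; principal=267696-58872=208824; balance=4205187-208824=3996363
4. interest=⌊3996363·140/10000⌋=55949; principal=267696-55949=211747; balance=3996363-211747=3784616
5. interest=⌊3784616·140/10000⌋=52984; principal=267696-52984=214712; balance=3784616-214712=3569904
6. interest=⌊3569904·140/10000⌋=49978; principal=267696-49978=217718; balance=3569904-217718=3352186
7. interest=⌊3352186·140/10000⌋=46930; principal=267696-46930=220766; balance=3352186-220766=3131420
8. interest=⌊3131420·140/10000⌋=43839; principal=267696-43839=223857; balance=3131420-223857=2907563
9. interest=⌊2907563·140/10000⌋=40705; principal=267696-40705=226991; balance=2907563-226991=2680572
10. interest=⌊2680572·140/10000⌋=37528; principal=267696-37528=230168; balance=2680572-230168=2450404
11. interest=⌊2450404·140/10000⌋=34305; principal=267696-34305=233391; balance=2450404-233391=2217013
12. interest=⌊2217013·140/10000⌋=31038; principal=267696-31038=236658; balance=2217013-236658=1980355
13. interest=⌊1980355·140/10000⌋=27724; principal=267696-27724=239972; balance=1980355-239972=1740383
14. interest=⌊1740383·140/10000⌋=24365; principal=267696-24365=243331; balance=1740383-243331=1497052
15. interest=⌊1497052·140/10000⌋=20958; principal=267696-20958=246738; balance=1497052-246738=1250314
16. interest=⌊1250314·140/10000⌋=17504; principal=267696-17504=250192; balance=1250314-250192=1000122
17. interest=⌊1000122·140/10000⌋=14001; principal=267696-14001=253695; balance=1000122-253695=746427
18. interest=⌊746427·140/10000⌋=10449; principal=267696-10449=257247; balance=746427-257247=489180
19. interest=⌊489180·140/10000⌋=6848; principal=267696-6848=260848; balance=489180-260848=228332
20. interest=⌊228332·140/10000⌋=3196; principal=min(267696-3196,228332)=228332; balance=228332-228332=0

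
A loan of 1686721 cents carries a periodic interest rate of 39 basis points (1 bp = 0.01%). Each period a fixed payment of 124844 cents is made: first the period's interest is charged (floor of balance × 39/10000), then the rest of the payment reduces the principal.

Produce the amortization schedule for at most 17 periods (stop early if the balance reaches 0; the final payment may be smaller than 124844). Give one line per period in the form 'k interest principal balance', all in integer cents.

1. interest=⌊1686721·39/10000⌋=6578; principal=124844-6578=118266; balance=1686721-118266=1568455
2. interest=⌊1568455·39/10000⌋=6116; principal=124844-6116=118728; balance=1568455-118728=1449727
3. interest=⌊1449727·39/10000⌋=5653; principal=124844-5653=119191; balance=1449727-119191=1330536
4. interest=⌊1330536·39/10000⌋=5189; principal=124844-5189=119655; balance=1330536-119655=1210881
5. interest=⌊1210881·39/10000⌋=4722; principal=124844-4722=120122; balance=1210881-120122=1090759
6. interest=⌊1090759·39/10000⌋=4253; principal=124844-4253=120591; balance=1090759-120591=970168
7. interest=⌊970168·39/10000⌋=3783; principal=124844-3783=121061; balance=970168-121061=849107
8. interest=⌊849107·39/10000⌋=3311; principal=124844-3311=121533; balance=849107-121533=727574
9. interest=⌊727574·39/10000⌋=2837; principal=124844-2837=122007; balance=727574-122007=605567
10. interest=⌊605567·39/10000⌋=2361; principal=124844-2361=122483; balance=605567-122483=483084
11. interest=⌊483084·39/10000⌋=1884; principal=124844-1884=122960; balance=483084-122960=360124
12. interest=⌊360124·39/10000⌋=1404; principal=124844-1404=123440; balance=360124-123440=236684
13. interest=⌊236684·39/10000⌋=923; principal=124844-923=123921; balance=236684-123921=112763
14. interest=⌊112763·39/10000⌋=439; principal=min(124844-439,112763)=112763; balance=112763-112763=0

1 6578 118266 1568455
2 6116 118728 1449727
3 5653 119191 1330536
4 5189 119655 1210881
5 4722 120122 1090759
6 4253 120591 970168
7 3783 121061 849107
8 3311 121533 727574
9 2837 122007 605567
10 2361 122483 483084
11 1884 122960 360124
12 1404 123440 236684
13 923 123921 112763
14 439 112763 0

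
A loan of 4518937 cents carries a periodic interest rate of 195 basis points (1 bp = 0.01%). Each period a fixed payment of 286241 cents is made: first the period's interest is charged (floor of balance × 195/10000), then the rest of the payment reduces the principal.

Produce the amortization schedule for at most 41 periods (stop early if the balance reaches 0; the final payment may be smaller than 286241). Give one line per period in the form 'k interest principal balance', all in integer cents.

1. interest=⌊4518937·195/10000⌋=88119; principal=286241-88119=198122; balance=4518937-198122=4320815
2. interest=⌊4320815·195/10000⌋=84255; principal=286241-84255=201986; balance=4320815-201986=4118829
3. interest=⌊4118829·195/10000⌋=80317; principal=286241-80317=205924; balance=4118829-205924=3912905
4. interest=⌊3912905·195/10000⌋=76301; principal=286241-76301=209940; balance=3912905-209940=3702965
5. interest=⌊3702965·195/10000⌋=72207; principal=286241-72207=214034; balance=3702965-214034=3488931
6. interest=⌊3488931·195/10000⌋=68034; principal=286241-68034=218207; balance=3488931-218207=3270724
7. interest=⌊3270724·195/10000⌋=63779; principal=286241-63779=222462; balance=3270724-222462=3048262
8. interest=⌊3048262·195/10000⌋=59441; principal=286241-59441=226800; balance=3048262-226800=2821462
9. interest=⌊2821462·195/10000⌋=55018; principal=286241-55018=231223; balance=2821462-231223=2590239
10. interest=⌊2590239·195/10000⌋=50509; principal=286241-50509=235732; balance=2590239-235732=2354507
11. interest=⌊2354507·195/10000⌋=45912; principal=286241-45912=240329; balance=2354507-240329=2114178
12. interest=⌊2114178·195/10000⌋=41226; principal=286241-41226=245015; balance=2114178-245015=1869163
13. interest=⌊1869163·195/10000⌋=36448; principal=286241-36448=249793; balance=1869163-249793=1619370
14. interest=⌊1619370·195/10000⌋=31577; principal=286241-31577=254664; balance=1619370-254664=1364706
15. interest=⌊1364706·195/10000⌋=26611; principal=286241-26611=259630; balance=1364706-259630=1105076
16. interest=⌊1105076·195/10000⌋=21548; principal=286241-21548=264693; balance=1105076-264693=840383
17. interest=⌊840383·195/10000⌋=16387; principal=286241-16387=269854; balance=840383-269854=570529
18. interest=⌊570529·195/10000⌋=11125; principal=286241-11125=275116; balance=570529-275116=295413
19. interest=⌊295413·195/10000⌋=5760; principal=286241-5760=280481; balance=295413-280481=14932
20. interest=⌊14932·195/10000⌋=291; principal=min(286241-291,14932)=14932; balance=14932-14932=0

1 88119 198122 4320815
2 84255 201986 4118829
3 80317 205924 3912905
4 76301 209940 3702965
5 72207 214034 3488931
6 68034 218207 3270724
7 63779 222462 3048262
8 59441 226800 2821462
9 55018 231223 2590239
10 50509 235732 2354507
11 45912 240329 2114178
12 41226 245015 1869163
13 36448 249793 1619370
14 31577 254664 1364706
15 26611 259630 1105076
16 21548 264693 840383
17 16387 269854 570529
18 11125 275116 295413
19 5760 280481 14932
20 291 14932 0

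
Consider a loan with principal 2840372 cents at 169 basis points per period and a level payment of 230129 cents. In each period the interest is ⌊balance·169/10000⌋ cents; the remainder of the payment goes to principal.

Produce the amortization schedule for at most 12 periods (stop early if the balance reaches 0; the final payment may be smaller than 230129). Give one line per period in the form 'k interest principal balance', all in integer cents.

1 48002 182127 2658245
2 44924 185205 2473040
3 41794 188335 2284705
4 38611 191518 2093187
5 35374 194755 1898432
6 32083 198046 1700386
7 28736 201393 1498993
8 25332 204797 1294196
9 21871 208258 1085938
10 18352 211777 874161
11 14773 215356 658805
12 11133 218996 439809

1. interest=⌊2840372·169/10000⌋=48002; principal=230129-48002=182127; balance=2840372-182127=2658245
2. interest=⌊2658245·169/10000⌋=44924; principal=230129-44924=185205; balance=2658245-185205=2473040
3. interest=⌊2473040·169/10000⌋=41794; principal=230129-41794=188335; balance=2473040-188335=2284705
4. interest=⌊2284705·169/10000⌋=38611; principal=230129-38611=191518; balance=2284705-191518=2093187
5. interest=⌊2093187·169/10000⌋=35374; principal=230129-35374=194755; balance=2093187-194755=1898432
6. interest=⌊1898432·169/10000⌋=32083; principal=230129-32083=198046; balance=1898432-198046=1700386
7. interest=⌊1700386·169/10000⌋=28736; principal=230129-28736=201393; balance=1700386-201393=1498993
8. interest=⌊1498993·169/10000⌋=25332; principal=230129-25332=204797; balance=1498993-204797=1294196
9. interest=⌊1294196·169/10000⌋=21871; principal=230129-21871=208258; balance=1294196-208258=1085938
10. interest=⌊1085938·169/10000⌋=18352; principal=230129-18352=211777; balance=1085938-211777=874161
11. interest=⌊874161·169/10000⌋=14773; principal=230129-14773=215356; balance=874161-215356=658805
12. interest=⌊658805·169/10000⌋=11133; principal=230129-11133=218996; balance=658805-218996=439809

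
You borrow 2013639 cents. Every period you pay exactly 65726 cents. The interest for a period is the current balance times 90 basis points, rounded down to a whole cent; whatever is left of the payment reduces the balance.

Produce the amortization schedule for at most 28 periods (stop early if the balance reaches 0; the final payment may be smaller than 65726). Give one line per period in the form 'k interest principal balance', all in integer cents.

1. interest=⌊2013639·90/10000⌋=18122; principal=65726-18122=47604; balance=2013639-47604=1966035
2. interest=⌊1966035·90/10000⌋=17694; principal=65726-17694=48032; balance=1966035-48032=1918003
3. interest=⌊1918003·90/10000⌋=17262; principal=65726-17262=48464; balance=1918003-48464=1869539
4. interest=⌊1869539·90/10000⌋=16825; principal=65726-16825=48901; balance=1869539-48901=1820638
5. interest=⌊1820638·90/10000⌋=16385; principal=65726-16385=49341; balance=1820638-49341=1771297
6. interest=⌊1771297·90/10000⌋=15941; principal=65726-15941=49785; balance=1771297-49785=1721512
7. interest=⌊1721512·90/10000⌋=15493; principal=65726-15493=50233; balance=1721512-50233=1671279
8. interest=⌊1671279·90/10000⌋=15041; principal=65726-15041=50685; balance=1671279-50685=1620594
9. interest=⌊1620594·90/10000⌋=14585; principal=65726-14585=51141; balance=1620594-51141=1569453
10. interest=⌊1569453·90/10000⌋=14125; principal=65726-14125=51601; balance=1569453-51601=1517852
11. interest=⌊1517852·90/10000⌋=13660; principal=65726-13660=52066; balance=1517852-52066=1465786
12. interest=⌊1465786·90/10000⌋=13192; principal=65726-13192=52534; balance=1465786-52534=1413252
13. interest=⌊1413252·90/10000⌋=12719; principal=65726-12719=53007; balance=1413252-53007=1360245
14. interest=⌊1360245·90/10000⌋=12242; principal=65726-12242=53484; balance=1360245-53484=1306761
15. interest=⌊1306761·90/10000⌋=11760; principal=65726-11760=53966; balance=1306761-53966=1252795
16. interest=⌊1252795·90/10000⌋=11275; principal=65726-11275=54451; balance=1252795-54451=1198344
17. interest=⌊1198344·90/10000⌋=10785; principal=65726-10785=54941; balance=1198344-54941=1143403
18. interest=⌊1143403·90/10000⌋=10290; principal=65726-10290=55436; balance=1143403-55436=1087967
19. interest=⌊1087967·90/10000⌋=9791; principal=65726-9791=55935; balance=1087967-55935=1032032
20. interest=⌊1032032·90/10000⌋=9288; principal=65726-9288=56438; balance=1032032-56438=975594
21. interest=⌊975594·90/10000⌋=8780; principal=65726-8780=56946; balance=975594-56946=918648
22. interest=⌊918648·90/10000⌋=8267; principal=65726-8267=57459; balance=918648-57459=861189
23. interest=⌊861189·90/10000⌋=7750; principal=65726-7750=57976; balance=861189-57976=803213
24. interest=⌊803213·90/10000⌋=7228; principal=65726-7228=58498; balance=803213-58498=744715
25. interest=⌊744715·90/10000⌋=6702; principal=65726-6702=59024; balance=744715-59024=685691
26. interest=⌊685691·90/10000⌋=6171; principal=65726-6171=59555; balance=685691-59555=626136
27. interest=⌊626136·90/10000⌋=5635; principal=65726-5635=60091; balance=626136-60091=566045
28. interest=⌊566045·90/10000⌋=5094; principal=65726-5094=60632; balance=566045-60632=505413

1 18122 47604 1966035
2 17694 48032 1918003
3 17262 48464 1869539
4 16825 48901 1820638
5 16385 49341 1771297
6 15941 49785 1721512
7 15493 50233 1671279
8 15041 50685 1620594
9 14585 51141 1569453
10 14125 51601 1517852
11 13660 52066 1465786
12 13192 52534 1413252
13 12719 53007 1360245
14 12242 53484 1306761
15 11760 53966 1252795
16 11275 54451 1198344
17 10785 54941 1143403
18 10290 55436 1087967
19 9791 55935 1032032
20 9288 56438 975594
21 8780 56946 918648
22 8267 57459 861189
23 7750 57976 803213
24 7228 58498 744715
25 6702 59024 685691
26 6171 59555 626136
27 5635 60091 566045
28 5094 60632 505413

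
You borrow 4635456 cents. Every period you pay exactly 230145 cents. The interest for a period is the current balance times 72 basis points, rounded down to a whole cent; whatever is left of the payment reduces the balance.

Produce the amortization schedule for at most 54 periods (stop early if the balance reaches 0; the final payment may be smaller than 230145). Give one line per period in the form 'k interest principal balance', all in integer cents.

1 33375 196770 4438686
2 31958 198187 4240499
3 30531 199614 4040885
4 29094 201051 3839834
5 27646 202499 3637335
6 26188 203957 3433378
7 24720 205425 3227953
8 23241 206904 3021049
9 21751 208394 2812655
10 20251 209894 2602761
11 18739 211406 2391355
12 17217 212928 2178427
13 15684 214461 1963966
14 14140 216005 1747961
15 12585 217560 1530401
16 11018 219127 1311274
17 9441 220704 1090570
18 7852 222293 868277
19 6251 223894 644383
20 4639 225506 418877
21 3015 227130 191747
22 1380 191747 0

1. interest=⌊4635456·72/10000⌋=33375; principal=230145-33375=196770; balance=4635456-196770=4438686
2. interest=⌊4438686·72/10000⌋=31958; principal=230145-31958=198187; balance=4438686-198187=4240499
3. interest=⌊4240499·72/10000⌋=30531; principal=230145-30531=199614; balance=4240499-199614=4040885
4. interest=⌊4040885·72/10000⌋=29094; principal=230145-29094=201051; balance=4040885-201051=3839834
5. interest=⌊3839834·72/10000⌋=27646; principal=230145-27646=202499; balance=3839834-202499=3637335
6. interest=⌊3637335·72/10000⌋=26188; principal=230145-26188=203957; balance=3637335-203957=3433378
7. interest=⌊3433378·72/10000⌋=24720; principal=230145-24720=205425; balance=3433378-205425=3227953
8. interest=⌊3227953·72/10000⌋=23241; principal=230145-23241=206904; balance=3227953-206904=3021049
9. interest=⌊3021049·72/10000⌋=21751; principal=230145-21751=208394; balance=3021049-208394=2812655
10. interest=⌊2812655·72/10000⌋=20251; principal=230145-20251=209894; balance=2812655-209894=2602761
11. interest=⌊2602761·72/10000⌋=18739; principal=230145-18739=211406; balance=2602761-211406=2391355
12. interest=⌊2391355·72/10000⌋=17217; principal=230145-17217=212928; balance=2391355-212928=2178427
13. interest=⌊2178427·72/10000⌋=15684; principal=230145-15684=214461; balance=2178427-214461=1963966
14. interest=⌊1963966·72/10000⌋=14140; principal=230145-14140=216005; balance=1963966-216005=1747961
15. interest=⌊1747961·72/10000⌋=12585; principal=230145-12585=217560; balance=1747961-217560=1530401
16. interest=⌊1530401·72/10000⌋=11018; principal=230145-11018=219127; balance=1530401-219127=1311274
17. interest=⌊1311274·72/10000⌋=9441; principal=230145-9441=220704; balance=1311274-220704=1090570
18. interest=⌊1090570·72/10000⌋=7852; principal=230145-7852=222293; balance=1090570-222293=868277
19. interest=⌊868277·72/10000⌋=6251; principal=230145-6251=223894; balance=868277-223894=644383
20. interest=⌊644383·72/10000⌋=4639; principal=230145-4639=225506; balance=644383-225506=418877
21. interest=⌊418877·72/10000⌋=3015; principal=230145-3015=227130; balance=418877-227130=191747
22. interest=⌊191747·72/10000⌋=1380; principal=min(230145-1380,191747)=191747; balance=191747-191747=0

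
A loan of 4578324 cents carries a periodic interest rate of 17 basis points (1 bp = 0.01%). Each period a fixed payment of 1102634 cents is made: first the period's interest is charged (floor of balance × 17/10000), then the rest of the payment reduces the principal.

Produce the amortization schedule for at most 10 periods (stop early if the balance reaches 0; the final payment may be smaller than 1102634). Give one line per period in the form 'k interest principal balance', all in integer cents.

1. interest=⌊4578324·17/10000⌋=7783; principal=1102634-7783=1094851; balance=4578324-1094851=3483473
2. interest=⌊3483473·17/10000⌋=5921; principal=1102634-5921=1096713; balance=3483473-1096713=2386760
3. interest=⌊2386760·17/10000⌋=4057; principal=1102634-4057=1098577; balance=2386760-1098577=1288183
4. interest=⌊1288183·17/10000⌋=2189; principal=1102634-2189=1100445; balance=1288183-1100445=187738
5. interest=⌊187738·17/10000⌋=319; principal=min(1102634-319,187738)=187738; balance=187738-187738=0

1 7783 1094851 3483473
2 5921 1096713 2386760
3 4057 1098577 1288183
4 2189 1100445 187738
5 319 187738 0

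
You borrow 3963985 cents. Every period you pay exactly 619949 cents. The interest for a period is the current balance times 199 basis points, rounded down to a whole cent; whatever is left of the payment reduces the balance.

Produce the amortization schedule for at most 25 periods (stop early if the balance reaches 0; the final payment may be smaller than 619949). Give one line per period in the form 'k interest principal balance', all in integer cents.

1 78883 541066 3422919
2 68116 551833 2871086
3 57134 562815 2308271
4 45934 574015 1734256
5 34511 585438 1148818
6 22861 597088 551730
7 10979 551730 0

1. interest=⌊3963985·199/10000⌋=78883; principal=619949-78883=541066; balance=3963985-541066=3422919
2. interest=⌊3422919·199/10000⌋=68116; principal=619949-68116=551833; balance=3422919-551833=2871086
3. interest=⌊2871086·199/10000⌋=57134; principal=619949-57134=562815; balance=2871086-562815=2308271
4. interest=⌊2308271·199/10000⌋=45934; principal=619949-45934=574015; balance=2308271-574015=1734256
5. interest=⌊1734256·199/10000⌋=34511; principal=619949-34511=585438; balance=1734256-585438=1148818
6. interest=⌊1148818·199/10000⌋=22861; principal=619949-22861=597088; balance=1148818-597088=551730
7. interest=⌊551730·199/10000⌋=10979; principal=min(619949-10979,551730)=551730; balance=551730-551730=0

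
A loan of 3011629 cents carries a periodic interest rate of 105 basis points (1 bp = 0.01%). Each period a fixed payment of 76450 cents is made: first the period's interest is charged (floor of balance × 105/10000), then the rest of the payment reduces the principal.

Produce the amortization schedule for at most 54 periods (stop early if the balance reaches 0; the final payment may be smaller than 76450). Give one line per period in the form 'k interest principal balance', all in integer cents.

1. interest=⌊3011629·105/10000⌋=31622; principal=76450-31622=44828; balance=3011629-44828=2966801
2. interest=⌊2966801·105/10000⌋=31151; principal=76450-31151=45299; balance=2966801-45299=2921502
3. interest=⌊2921502·105/10000⌋=30675; principal=76450-30675=45775; balance=2921502-45775=2875727
4. interest=⌊2875727·105/10000⌋=30195; principal=76450-30195=46255; balance=2875727-46255=2829472
5. interest=⌊2829472·105/10000⌋=29709; principal=76450-29709=46741; balance=2829472-46741=2782731
6. interest=⌊2782731·105/10000⌋=29218; principal=76450-29218=47232; balance=2782731-47232=2735499
7. interest=⌊2735499·105/10000⌋=28722; principal=76450-28722=47728; balance=2735499-47728=2687771
8. interest=⌊2687771·105/10000⌋=28221; principal=76450-28221=48229; balance=2687771-48229=2639542
9. interest=⌊2639542·105/10000⌋=27715; principal=76450-27715=48735; balance=2639542-48735=2590807
10. interest=⌊2590807·105/10000⌋=27203; principal=76450-27203=49247; balance=2590807-49247=2541560
11. interest=⌊2541560·105/10000⌋=26686; principal=76450-26686=49764; balance=2541560-49764=2491796
12. interest=⌊2491796·105/10000⌋=26163; principal=76450-26163=50287; balance=2491796-50287=2441509
13. interest=⌊2441509·105/10000⌋=25635; principal=76450-25635=50815; balance=2441509-50815=2390694
14. interest=⌊2390694·105/10000⌋=25102; principal=76450-25102=51348; balance=2390694-51348=2339346
15. interest=⌊2339346·105/10000⌋=24563; principal=76450-24563=51887; balance=2339346-51887=2287459
16. interest=⌊2287459·105/10000⌋=24018; principal=76450-24018=52432; balance=2287459-52432=2235027
17. interest=⌊2235027·105/10000⌋=23467; principal=76450-23467=52983; balance=2235027-52983=2182044
18. interest=⌊2182044·105/10000⌋=22911; principal=76450-22911=53539; balance=2182044-53539=2128505
19. interest=⌊2128505·105/10000⌋=22349; principal=76450-22349=54101; balance=2128505-54101=2074404
20. interest=⌊2074404·105/10000⌋=21781; principal=76450-21781=54669; balance=2074404-54669=2019735
21. interest=⌊2019735·105/10000⌋=21207; principal=76450-21207=55243; balance=2019735-55243=1964492
22. interest=⌊1964492·105/10000⌋=20627; principal=76450-20627=55823; balance=1964492-55823=1908669
23. interest=⌊1908669·105/10000⌋=20041; principal=76450-20041=56409; balance=1908669-56409=1852260
24. interest=⌊1852260·105/10000⌋=19448; principal=76450-19448=57002; balance=1852260-57002=1795258
25. interest=⌊1795258·105/10000⌋=18850; principal=76450-18850=57600; balance=1795258-57600=1737658
26. interest=⌊1737658·105/10000⌋=18245; principal=76450-18245=58205; balance=1737658-58205=1679453
27. interest=⌊1679453·105/10000⌋=17634; principal=76450-17634=58816; balance=1679453-58816=1620637
28. interest=⌊1620637·105/10000⌋=17016; principal=76450-17016=59434; balance=1620637-59434=1561203
29. interest=⌊1561203·105/10000⌋=16392; principal=76450-16392=60058; balance=1561203-60058=1501145
30. interest=⌊1501145·105/10000⌋=15762; principal=76450-15762=60688; balance=1501145-60688=1440457
31. interest=⌊1440457·105/10000⌋=15124; principal=76450-15124=61326; balance=1440457-61326=1379131
32. interest=⌊1379131·105/10000⌋=14480; principal=76450-14480=61970; balance=1379131-61970=1317161
33. interest=⌊1317161·105/10000⌋=13830; principal=76450-13830=62620; balance=1317161-62620=1254541
34. interest=⌊1254541·105/10000⌋=13172; principal=76450-13172=63278; balance=1254541-63278=1191263
35. interest=⌊1191263·105/10000⌋=12508; principal=76450-12508=63942; balance=1191263-63942=1127321
36. interest=⌊1127321·105/10000⌋=11836; principal=76450-11836=64614; balance=1127321-64614=1062707
37. interest=⌊1062707·105/10000⌋=11158; principal=76450-11158=65292; balance=1062707-65292=997415
38. interest=⌊997415·105/10000⌋=10472; principal=76450-10472=65978; balance=997415-65978=931437
39. interest=⌊931437·105/10000⌋=9780; principal=76450-9780=66670; balance=931437-66670=864767
40. interest=⌊864767·105/10000⌋=9080; principal=76450-9080=67370; balance=864767-67370=797397
41. interest=⌊797397·105/10000⌋=8372; principal=76450-8372=68078; balance=797397-68078=729319
42. interest=⌊729319·105/10000⌋=7657; principal=76450-7657=68793; balance=729319-68793=660526
43. interest=⌊660526·105/10000⌋=6935; principal=76450-6935=69515; balance=660526-69515=591011
44. interest=⌊591011·105/10000⌋=6205; principal=76450-6205=70245; balance=591011-70245=520766
45. interest=⌊520766·105/10000⌋=5468; principal=76450-5468=70982; balance=520766-70982=449784
46. interest=⌊449784·105/10000⌋=4722; principal=76450-4722=71728; balance=449784-71728=378056
47. interest=⌊378056·105/10000⌋=3969; principal=76450-3969=72481; balance=378056-72481=305575
48. interest=⌊305575·105/10000⌋=3208; principal=76450-3208=73242; balance=305575-73242=232333
49. interest=⌊232333·105/10000⌋=2439; principal=76450-2439=74011; balance=232333-74011=158322
50. interest=⌊158322·105/10000⌋=1662; principal=76450-1662=74788; balance=158322-74788=83534
51. interest=⌊83534·105/10000⌋=877; principal=76450-877=75573; balance=83534-75573=7961
52. interest=⌊7961·105/10000⌋=83; principal=min(76450-83,7961)=7961; balance=7961-7961=0

1 31622 44828 2966801
2 31151 45299 2921502
3 30675 45775 2875727
4 30195 46255 2829472
5 29709 46741 2782731
6 29218 47232 2735499
7 28722 47728 2687771
8 28221 48229 2639542
9 27715 48735 2590807
10 27203 49247 2541560
11 26686 49764 2491796
12 26163 50287 2441509
13 25635 50815 2390694
14 25102 51348 2339346
15 24563 51887 2287459
16 24018 52432 2235027
17 23467 52983 2182044
18 22911 53539 2128505
19 22349 54101 2074404
20 21781 54669 2019735
21 21207 55243 1964492
22 20627 55823 1908669
23 20041 56409 1852260
24 19448 57002 1795258
25 18850 57600 1737658
26 18245 58205 1679453
27 17634 58816 1620637
28 17016 59434 1561203
29 16392 60058 1501145
30 15762 60688 1440457
31 15124 61326 1379131
32 14480 61970 1317161
33 13830 62620 1254541
34 13172 63278 1191263
35 12508 63942 1127321
36 11836 64614 1062707
37 11158 65292 997415
38 10472 65978 931437
39 9780 66670 864767
40 9080 67370 797397
41 8372 68078 729319
42 7657 68793 660526
43 6935 69515 591011
44 6205 70245 520766
45 5468 70982 449784
46 4722 71728 378056
47 3969 72481 305575
48 3208 73242 232333
49 2439 74011 158322
50 1662 74788 83534
51 877 75573 7961
52 83 7961 0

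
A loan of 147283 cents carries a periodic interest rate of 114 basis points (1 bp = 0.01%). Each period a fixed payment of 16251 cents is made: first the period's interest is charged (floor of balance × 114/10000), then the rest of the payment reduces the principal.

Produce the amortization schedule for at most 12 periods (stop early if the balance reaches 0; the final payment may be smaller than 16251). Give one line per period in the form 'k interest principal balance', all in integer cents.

1 1679 14572 132711
2 1512 14739 117972
3 1344 14907 103065
4 1174 15077 87988
5 1003 15248 72740
6 829 15422 57318
7 653 15598 41720
8 475 15776 25944
9 295 15956 9988
10 113 9988 0

1. interest=⌊147283·114/10000⌋=1679; principal=16251-1679=14572; balance=147283-14572=132711
2. interest=⌊132711·114/10000⌋=1512; principal=16251-1512=14739; balance=132711-14739=117972
3. interest=⌊117972·114/10000⌋=1344; principal=16251-1344=14907; balance=117972-14907=103065
4. interest=⌊103065·114/10000⌋=1174; principal=16251-1174=15077; balance=103065-15077=87988
5. interest=⌊87988·114/10000⌋=1003; principal=16251-1003=15248; balance=87988-15248=72740
6. interest=⌊72740·114/10000⌋=829; principal=16251-829=15422; balance=72740-15422=57318
7. interest=⌊57318·114/10000⌋=653; principal=16251-653=15598; balance=57318-15598=41720
8. interest=⌊41720·114/10000⌋=475; principal=16251-475=15776; balance=41720-15776=25944
9. interest=⌊25944·114/10000⌋=295; principal=16251-295=15956; balance=25944-15956=9988
10. interest=⌊9988·114/10000⌋=113; principal=min(16251-113,9988)=9988; balance=9988-9988=0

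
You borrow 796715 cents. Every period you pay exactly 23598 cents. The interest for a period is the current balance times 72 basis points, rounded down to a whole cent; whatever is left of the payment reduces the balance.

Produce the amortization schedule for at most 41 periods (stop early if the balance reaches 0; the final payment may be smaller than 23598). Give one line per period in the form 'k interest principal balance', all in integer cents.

1. interest=⌊796715·72/10000⌋=5736; principal=23598-5736=17862; balance=796715-17862=778853
2. interest=⌊778853·72/10000⌋=5607; principal=23598-5607=17991; balance=778853-17991=760862
3. interest=⌊760862·72/10000⌋=5478; principal=23598-5478=18120; balance=760862-18120=742742
4. interest=⌊742742·72/10000⌋=5347; principal=23598-5347=18251; balance=742742-18251=724491
5. interest=⌊724491·72/10000⌋=5216; principal=23598-5216=18382; balance=724491-18382=706109
6. interest=⌊706109·72/10000⌋=5083; principal=23598-5083=18515; balance=706109-18515=687594
7. interest=⌊687594·72/10000⌋=4950; principal=23598-4950=18648; balance=687594-18648=668946
8. interest=⌊668946·72/10000⌋=4816; principal=23598-4816=18782; balance=668946-18782=650164
9. interest=⌊650164·72/10000⌋=4681; principal=23598-4681=18917; balance=650164-18917=631247
10. interest=⌊631247·72/10000⌋=4544; principal=23598-4544=19054; balance=631247-19054=612193
11. interest=⌊612193·72/10000⌋=4407; principal=23598-4407=19191; balance=612193-19191=593002
12. interest=⌊593002·72/10000⌋=4269; principal=23598-4269=19329; balance=593002-19329=573673
13. interest=⌊573673·72/10000⌋=4130; principal=23598-4130=19468; balance=573673-19468=554205
14. interest=⌊554205·72/10000⌋=3990; principal=23598-3990=19608; balance=554205-19608=534597
15. interest=⌊534597·72/10000⌋=3849; principal=23598-3849=19749; balance=534597-19749=514848
16. interest=⌊514848·72/10000⌋=3706; principal=23598-3706=19892; balance=514848-19892=494956
17. interest=⌊494956·72/10000⌋=3563; principal=23598-3563=20035; balance=494956-20035=474921
18. interest=⌊474921·72/10000⌋=3419; principal=23598-3419=20179; balance=474921-20179=454742
19. interest=⌊454742·72/10000⌋=3274; principal=23598-3274=20324; balance=454742-20324=434418
20. interest=⌊434418·72/10000⌋=3127; principal=23598-3127=20471; balance=434418-20471=413947
21. interest=⌊413947·72/10000⌋=2980; principal=23598-2980=20618; balance=413947-20618=393329
22. interest=⌊393329·72/10000⌋=2831; principal=23598-2831=20767; balance=393329-20767=372562
23. interest=⌊372562·72/10000⌋=2682; principal=23598-2682=20916; balance=372562-20916=351646
24. interest=⌊351646·72/10000⌋=2531; principal=23598-2531=21067; balance=351646-21067=330579
25. interest=⌊330579·72/10000⌋=2380; principal=23598-2380=21218; balance=330579-21218=309361
26. interest=⌊309361·72/10000⌋=2227; principal=23598-2227=21371; balance=309361-21371=287990
27. interest=⌊287990·72/10000⌋=2073; principal=23598-2073=21525; balance=287990-21525=266465
28. interest=⌊266465·72/10000⌋=1918; principal=23598-1918=21680; balance=266465-21680=244785
29. interest=⌊244785·72/10000⌋=1762; principal=23598-1762=21836; balance=244785-21836=222949
30. interest=⌊222949·72/10000⌋=1605; principal=23598-1605=21993; balance=222949-21993=200956
31. interest=⌊200956·72/10000⌋=1446; principal=23598-1446=22152; balance=200956-22152=178804
32. interest=⌊178804·72/10000⌋=1287; principal=23598-1287=22311; balance=178804-22311=156493
33. interest=⌊156493·72/10000⌋=1126; principal=23598-1126=22472; balance=156493-22472=134021
34. interest=⌊134021·72/10000⌋=964; principal=23598-964=22634; balance=134021-22634=111387
35. interest=⌊111387·72/10000⌋=801; principal=23598-801=22797; balance=111387-22797=88590
36. interest=⌊88590·72/10000⌋=637; principal=23598-637=22961; balance=88590-22961=65629
37. interest=⌊65629·72/10000⌋=472; principal=23598-472=23126; balance=65629-23126=42503
38. interest=⌊42503·72/10000⌋=306; principal=23598-306=23292; balance=42503-23292=19211
39. interest=⌊19211·72/10000⌋=138; principal=min(23598-138,19211)=19211; balance=19211-19211=0

1 5736 17862 778853
2 5607 17991 760862
3 5478 18120 742742
4 5347 18251 724491
5 5216 18382 706109
6 5083 18515 687594
7 4950 18648 668946
8 4816 18782 650164
9 4681 18917 631247
10 4544 19054 612193
11 4407 19191 593002
12 4269 19329 573673
13 4130 19468 554205
14 3990 19608 534597
15 3849 19749 514848
16 3706 19892 494956
17 3563 20035 474921
18 3419 20179 454742
19 3274 20324 434418
20 3127 20471 413947
21 2980 20618 393329
22 2831 20767 372562
23 2682 20916 351646
24 2531 21067 330579
25 2380 21218 309361
26 2227 21371 287990
27 2073 21525 266465
28 1918 21680 244785
29 1762 21836 222949
30 1605 21993 200956
31 1446 22152 178804
32 1287 22311 156493
33 1126 22472 134021
34 964 22634 111387
35 801 22797 88590
36 637 22961 65629
37 472 23126 42503
38 306 23292 19211
39 138 19211 0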